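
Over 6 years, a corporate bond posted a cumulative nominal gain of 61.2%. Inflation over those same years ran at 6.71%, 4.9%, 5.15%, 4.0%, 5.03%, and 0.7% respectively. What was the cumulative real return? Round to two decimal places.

24.51%

Cumulative inflation factor: 1.0671 × 1.049 × 1.0515 × 1.040 × 1.0503 × 1.007 ≈ 1.29469.
Nominal growth factor: 1.61200. Real growth factor = 1.61200 / 1.29469 ≈ 1.24508.
Total real return ≈ 24.5085%.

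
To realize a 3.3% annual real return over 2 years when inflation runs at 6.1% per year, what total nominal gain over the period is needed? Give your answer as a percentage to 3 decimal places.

20.124%

Required annual nominal rate: (1+3.3%)(1+6.1%) − 1 = 9.6013%.
Cumulative over 2 years: (1 + 0.096013)^2 − 1 ≈ 0.20124.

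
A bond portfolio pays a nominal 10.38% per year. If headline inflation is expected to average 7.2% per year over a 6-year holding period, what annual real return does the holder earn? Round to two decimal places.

With constant rates the annual real return is the same each year: (1+10.38%)/(1+7.2%) − 1 = 0.02966.

2.97%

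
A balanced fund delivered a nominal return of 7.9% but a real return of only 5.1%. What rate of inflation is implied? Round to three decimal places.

2.664%

From (1+r_nom) = (1+r_real)(1+π), we get 1+π = (1 + 7.9%)/(1 + 5.1%) = 1.079/1.051 ≈ 1.02664.
So π ≈ 2.6641%.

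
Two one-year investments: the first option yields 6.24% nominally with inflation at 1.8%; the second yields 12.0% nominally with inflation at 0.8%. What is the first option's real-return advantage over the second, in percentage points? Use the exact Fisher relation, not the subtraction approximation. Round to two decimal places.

The first option real return: 1.0624/1.018 − 1 = 4.361%.
The second real return: 1.120/1.008 − 1 = 11.111%.
Difference: 4.361 − 11.111 = -6.750 pp.

-6.75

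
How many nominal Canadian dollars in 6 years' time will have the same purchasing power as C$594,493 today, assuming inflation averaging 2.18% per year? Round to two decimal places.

C$676,615.80

Cumulative price-level factor: (1+2.18%)^6 ≈ 1.1381392221.
The nominal amount required is C$594,493 scaled up by that factor.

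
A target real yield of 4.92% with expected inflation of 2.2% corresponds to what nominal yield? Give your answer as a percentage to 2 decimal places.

By the Fisher equation, 1 + r_nom = (1 + 4.92%)(1 + 2.2%) = 1.0492 × 1.022 = 1.0722824.
So r_nom = 7.22824%.

7.23%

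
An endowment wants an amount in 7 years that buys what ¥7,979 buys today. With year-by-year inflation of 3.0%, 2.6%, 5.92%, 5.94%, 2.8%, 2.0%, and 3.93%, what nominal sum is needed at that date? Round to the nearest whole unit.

Cumulative price-level factor: 1.030 × 1.026 × 1.0592 × 1.0594 × 1.028 × 1.020 × 1.0393 ≈ 1.2922803478.
Multiplying ¥7,979 by the price-level factor gives the future nominal sum.

¥10,311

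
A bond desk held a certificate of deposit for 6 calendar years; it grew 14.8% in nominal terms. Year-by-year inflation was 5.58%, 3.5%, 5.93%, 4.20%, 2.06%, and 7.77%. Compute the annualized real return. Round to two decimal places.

Cumulative inflation factor: 1.0558 × 1.035 × 1.0593 × 1.0420 × 1.0206 × 1.0777 ≈ 1.32667.
Nominal growth factor: 1.14800. Real growth factor = 1.14800 / 1.32667 ≈ 0.86533.
Annualized: 0.86533^(1/6) − 1 ≈ -0.02382.

-2.38%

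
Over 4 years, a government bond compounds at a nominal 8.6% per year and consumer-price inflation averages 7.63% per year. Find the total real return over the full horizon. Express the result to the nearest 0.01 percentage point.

The annual real rate is (1+8.6%)/(1+7.63%) − 1 = 0.9012%.
Compounded over 4 years: (1 + 0.009012)^4 − 1 ≈ 0.03654.

3.65%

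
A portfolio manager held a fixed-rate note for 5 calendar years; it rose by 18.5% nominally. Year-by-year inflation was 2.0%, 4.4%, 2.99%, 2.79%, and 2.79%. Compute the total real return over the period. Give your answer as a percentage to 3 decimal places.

Cumulative inflation factor: 1.020 × 1.044 × 1.0299 × 1.0279 × 1.0279 ≈ 1.15877.
Nominal growth factor: 1.18500. Real growth factor = 1.18500 / 1.15877 ≈ 1.02264.
Total real return ≈ 2.2636%.

2.264%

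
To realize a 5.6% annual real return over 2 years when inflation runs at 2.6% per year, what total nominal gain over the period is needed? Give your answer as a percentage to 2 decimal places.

Required annual nominal rate: (1+5.6%)(1+2.6%) − 1 = 8.3456%.
Cumulative over 2 years: (1 + 0.083456)^2 − 1 ≈ 0.17388.

17.39%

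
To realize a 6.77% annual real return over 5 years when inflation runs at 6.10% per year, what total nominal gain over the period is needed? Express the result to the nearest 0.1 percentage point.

86.6%

Required annual nominal rate: (1+6.77%)(1+6.10%) − 1 = 13.28297%.
Cumulative over 5 years: (1 + 0.1328297)^5 − 1 ≈ 0.86562.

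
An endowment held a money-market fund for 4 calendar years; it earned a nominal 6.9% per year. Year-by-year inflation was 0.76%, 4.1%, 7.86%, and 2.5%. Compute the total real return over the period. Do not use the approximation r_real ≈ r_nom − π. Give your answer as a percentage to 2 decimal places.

Cumulative inflation factor: 1.0076 × 1.041 × 1.0786 × 1.025 ≈ 1.15964.
Nominal growth factor: 1.30590. Real growth factor = 1.30590 / 1.15964 ≈ 1.12613.
Total real return ≈ 12.6128%.

12.61%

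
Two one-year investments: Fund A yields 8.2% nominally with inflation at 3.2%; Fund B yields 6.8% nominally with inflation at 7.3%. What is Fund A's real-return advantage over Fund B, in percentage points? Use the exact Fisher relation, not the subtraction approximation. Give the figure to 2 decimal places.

Fund A real return: 1.082/1.032 − 1 = 4.845%.
Fund B real return: 1.068/1.073 − 1 = -0.466%.
Difference: 4.845 − (-0.466) = 5.311 pp.

5.31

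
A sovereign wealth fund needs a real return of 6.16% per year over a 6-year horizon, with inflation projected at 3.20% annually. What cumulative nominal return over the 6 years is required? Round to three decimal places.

Required annual nominal rate: (1+6.16%)(1+3.20%) − 1 = 9.55712%.
Cumulative over 6 years: (1 + 0.0955712)^6 − 1 ≈ 0.72919.

72.919%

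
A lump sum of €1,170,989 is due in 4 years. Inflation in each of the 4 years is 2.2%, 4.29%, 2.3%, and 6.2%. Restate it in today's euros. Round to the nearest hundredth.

Price-level factor over 4 years: 1.022 × 1.0429 × 1.023 × 1.062 ≈ 1.1579604163.
Purchasing power today: €1,170,989 divided by that factor.

€1,011,251.32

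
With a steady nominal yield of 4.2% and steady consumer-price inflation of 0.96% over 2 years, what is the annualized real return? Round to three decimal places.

3.209%

With constant rates the annual real return is the same each year: (1+4.2%)/(1+0.96%) − 1 = 0.03209.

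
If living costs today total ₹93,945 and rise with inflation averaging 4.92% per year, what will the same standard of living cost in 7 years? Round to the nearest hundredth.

₹131,486.65

Cumulative price-level factor: (1+4.92%)^7 ≈ 1.3996130185.
Multiplying ₹93,945 by the price-level factor gives the future nominal sum.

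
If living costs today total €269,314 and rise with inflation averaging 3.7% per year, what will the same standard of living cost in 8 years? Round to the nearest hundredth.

Cumulative price-level factor: (1+3.7%)^8 ≈ 1.3373037151.
Multiplying €269,314 by the price-level factor gives the future nominal sum.

€360,154.61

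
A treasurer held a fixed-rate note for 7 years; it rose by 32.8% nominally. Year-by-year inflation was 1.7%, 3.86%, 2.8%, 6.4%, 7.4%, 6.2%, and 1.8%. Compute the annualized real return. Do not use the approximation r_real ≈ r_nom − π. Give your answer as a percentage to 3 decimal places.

Cumulative inflation factor: 1.017 × 1.0386 × 1.028 × 1.064 × 1.074 × 1.062 × 1.018 ≈ 1.34147.
Nominal growth factor: 1.32800. Real growth factor = 1.32800 / 1.34147 ≈ 0.98996.
Annualized: 0.98996^(1/7) − 1 ≈ -0.00144.

-0.144%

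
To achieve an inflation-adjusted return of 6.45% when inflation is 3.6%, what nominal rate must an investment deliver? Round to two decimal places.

10.28%

By the Fisher equation, 1 + r_nom = (1 + 6.45%)(1 + 3.6%) = 1.0645 × 1.036 = 1.102822.
So r_nom = 10.2822%.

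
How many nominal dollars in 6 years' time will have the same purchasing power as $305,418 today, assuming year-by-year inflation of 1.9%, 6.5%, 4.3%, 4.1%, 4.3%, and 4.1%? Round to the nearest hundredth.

Cumulative price-level factor: 1.019 × 1.065 × 1.043 × 1.041 × 1.043 × 1.041 ≈ 1.2793632391.
The nominal amount required is $305,418 scaled up by that factor.

$390,740.56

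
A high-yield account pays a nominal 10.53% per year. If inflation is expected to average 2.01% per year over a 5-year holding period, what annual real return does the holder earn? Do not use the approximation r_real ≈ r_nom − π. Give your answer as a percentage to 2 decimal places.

With constant rates the annual real return is the same each year: (1+10.53%)/(1+2.01%) − 1 = 0.08352.

8.35%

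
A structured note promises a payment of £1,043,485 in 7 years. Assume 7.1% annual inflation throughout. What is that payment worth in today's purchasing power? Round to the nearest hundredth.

£645,594.64

Price-level factor over 7 years: (1 + 7.1%)^7 ≈ 1.6163160884.
Purchasing power today: £1,043,485 divided by that factor.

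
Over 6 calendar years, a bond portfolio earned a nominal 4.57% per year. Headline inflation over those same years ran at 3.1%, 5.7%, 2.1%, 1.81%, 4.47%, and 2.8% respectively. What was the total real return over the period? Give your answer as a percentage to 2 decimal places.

Cumulative inflation factor: 1.031 × 1.057 × 1.021 × 1.0181 × 1.0447 × 1.028 ≈ 1.21656.
Nominal growth factor: 1.30750. Real growth factor = 1.30750 / 1.21656 ≈ 1.07475.
Total real return ≈ 7.4752%.

7.48%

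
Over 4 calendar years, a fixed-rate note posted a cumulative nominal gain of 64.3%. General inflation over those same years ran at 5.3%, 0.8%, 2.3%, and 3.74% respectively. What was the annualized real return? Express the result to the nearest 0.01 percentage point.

Cumulative inflation factor: 1.053 × 1.008 × 1.023 × 1.0374 ≈ 1.12645.
Nominal growth factor: 1.64300. Real growth factor = 1.64300 / 1.12645 ≈ 1.45857.
Annualized: 1.45857^(1/4) − 1 ≈ 0.09896.

9.90%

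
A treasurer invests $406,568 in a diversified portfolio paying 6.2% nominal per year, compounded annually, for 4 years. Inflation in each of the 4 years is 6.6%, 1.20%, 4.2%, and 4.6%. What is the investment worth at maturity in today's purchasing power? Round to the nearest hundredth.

Nominal value at maturity: $406,568 × (1 + 6.2%)^4 ≈ $517,167.54.
Price-level factor over 4 years: 1.066 × 1.0120 × 1.042 × 1.046 ≈ 1.1758099221.
The maturity value deflated by that factor is the answer in today's purchasing power.

$439,839.41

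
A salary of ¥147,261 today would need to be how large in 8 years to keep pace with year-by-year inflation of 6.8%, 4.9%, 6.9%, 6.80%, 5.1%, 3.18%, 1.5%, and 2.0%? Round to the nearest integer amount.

Cumulative price-level factor: 1.068 × 1.049 × 1.069 × 1.0680 × 1.051 × 1.0318 × 1.015 × 1.020 ≈ 1.4360188884.
Multiplying ¥147,261 by the price-level factor gives the future nominal sum.

¥211,470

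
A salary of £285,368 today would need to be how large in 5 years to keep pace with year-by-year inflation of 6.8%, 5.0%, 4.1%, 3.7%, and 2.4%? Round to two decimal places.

£353,749.04

Cumulative price-level factor: 1.068 × 1.050 × 1.041 × 1.037 × 1.024 ≈ 1.2396240525.
The nominal amount required is £285,368 scaled up by that factor.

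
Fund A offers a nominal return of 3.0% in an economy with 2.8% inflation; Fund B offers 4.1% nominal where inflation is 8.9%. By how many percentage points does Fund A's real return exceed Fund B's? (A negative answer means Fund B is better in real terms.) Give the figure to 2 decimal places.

4.60

Fund A real return: 1.030/1.028 − 1 = 0.195%.
Fund B real return: 1.041/1.089 − 1 = -4.408%.
Difference: 0.195 − (-4.408) = 4.603 pp.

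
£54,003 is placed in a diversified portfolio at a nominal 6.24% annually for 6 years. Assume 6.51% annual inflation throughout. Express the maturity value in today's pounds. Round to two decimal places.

Nominal value at maturity: £54,003 × (1 + 6.24%)^6 ≈ £77,650.86.
Price-level factor over 6 years: (1 + 6.51%)^6 ≈ 1.4599645415.
Dividing the nominal maturity value by the price-level factor gives the value in today's money.

£53,186.81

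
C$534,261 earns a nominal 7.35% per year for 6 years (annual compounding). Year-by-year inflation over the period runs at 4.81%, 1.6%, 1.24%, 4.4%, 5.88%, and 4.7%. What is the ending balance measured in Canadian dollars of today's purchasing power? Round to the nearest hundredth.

C$655,324.02

Nominal value at maturity: C$534,261 × (1 + 7.35%)^6 ≈ C$817,646.85.
Price-level factor over 6 years: 1.0481 × 1.016 × 1.0124 × 1.044 × 1.0588 × 1.047 ≈ 1.2476985730.
Dividing the nominal maturity value by the price-level factor gives the value in today's money.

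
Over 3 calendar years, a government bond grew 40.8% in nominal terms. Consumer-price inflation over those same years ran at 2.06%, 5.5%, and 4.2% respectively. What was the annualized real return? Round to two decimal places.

Cumulative inflation factor: 1.0206 × 1.055 × 1.042 ≈ 1.12196.
Nominal growth factor: 1.40800. Real growth factor = 1.40800 / 1.12196 ≈ 1.25495.
Annualized: 1.25495^(1/3) − 1 ≈ 0.07864.

7.86%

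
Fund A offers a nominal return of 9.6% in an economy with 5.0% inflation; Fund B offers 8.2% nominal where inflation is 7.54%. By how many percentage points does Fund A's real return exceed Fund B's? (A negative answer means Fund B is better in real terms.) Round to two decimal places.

Fund A real return: 1.096/1.050 − 1 = 4.381%.
Fund B real return: 1.082/1.0754 − 1 = 0.614%.
Difference: 4.381 − 0.614 = 3.767 pp.

3.77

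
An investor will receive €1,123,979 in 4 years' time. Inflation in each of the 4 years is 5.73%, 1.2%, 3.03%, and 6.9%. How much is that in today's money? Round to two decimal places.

Price-level factor over 4 years: 1.0573 × 1.012 × 1.0303 × 1.069 ≈ 1.1784743918.
Purchasing power today: €1,123,979 divided by that factor.

€953,757.68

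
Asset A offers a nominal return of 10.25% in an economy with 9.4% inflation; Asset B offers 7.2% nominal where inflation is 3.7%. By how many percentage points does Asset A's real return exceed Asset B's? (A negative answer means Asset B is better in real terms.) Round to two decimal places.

Asset A real return: 1.1025/1.094 − 1 = 0.777%.
Asset B real return: 1.072/1.037 − 1 = 3.375%.
Difference: 0.777 − 3.375 = -2.598 pp.

-2.60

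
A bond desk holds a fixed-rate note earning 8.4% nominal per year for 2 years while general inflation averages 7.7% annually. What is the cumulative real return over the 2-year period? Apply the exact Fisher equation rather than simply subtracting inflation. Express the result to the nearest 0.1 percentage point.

1.3%

The annual real rate is (1+8.4%)/(1+7.7%) − 1 = 0.6500%.
Compounded over 2 years: (1 + 0.006500)^2 − 1 ≈ 0.01304.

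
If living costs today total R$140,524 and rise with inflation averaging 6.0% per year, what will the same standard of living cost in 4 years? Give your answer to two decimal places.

Cumulative price-level factor: (1+6.0%)^4 = 1.26247696.
Multiplying R$140,524 by the price-level factor gives the future nominal sum.

R$177,408.31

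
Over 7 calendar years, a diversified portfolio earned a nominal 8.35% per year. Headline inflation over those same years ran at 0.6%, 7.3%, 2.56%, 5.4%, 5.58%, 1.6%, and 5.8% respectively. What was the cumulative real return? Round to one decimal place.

32.4%

Cumulative inflation factor: 1.006 × 1.073 × 1.0256 × 1.054 × 1.0558 × 1.016 × 1.058 ≈ 1.32427.
Nominal growth factor: 1.75308. Real growth factor = 1.75308 / 1.32427 ≈ 1.32381.
Total real return ≈ 32.3808%.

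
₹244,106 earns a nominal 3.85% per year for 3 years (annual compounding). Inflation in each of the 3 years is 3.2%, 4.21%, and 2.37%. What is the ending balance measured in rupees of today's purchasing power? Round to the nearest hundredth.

₹248,333.99

Nominal value at maturity: ₹244,106 × (1 + 3.85%)^3 ≈ ₹273,399.65.
Price-level factor over 3 years: 1.032 × 1.0421 × 1.0237 ≈ 1.1009352986.
The maturity value deflated by that factor is the answer in today's purchasing power.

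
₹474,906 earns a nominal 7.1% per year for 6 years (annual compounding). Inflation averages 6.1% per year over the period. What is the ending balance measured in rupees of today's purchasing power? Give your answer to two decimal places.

₹502,402.95

Nominal value at maturity: ₹474,906 × (1 + 7.1%)^6 ≈ ₹716,711.68.
Price-level factor over 6 years: (1 + 6.1%)^6 ≈ 1.4265674267.
Dividing the nominal maturity value by the price-level factor gives the value in today's money.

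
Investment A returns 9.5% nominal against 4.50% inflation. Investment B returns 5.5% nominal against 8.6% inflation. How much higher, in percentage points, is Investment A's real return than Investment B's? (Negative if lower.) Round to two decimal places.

7.64

Investment A real return: 1.095/1.0450 − 1 = 4.785%.
Investment B real return: 1.055/1.086 − 1 = -2.855%.
Difference: 4.785 − (-2.855) = 7.640 pp.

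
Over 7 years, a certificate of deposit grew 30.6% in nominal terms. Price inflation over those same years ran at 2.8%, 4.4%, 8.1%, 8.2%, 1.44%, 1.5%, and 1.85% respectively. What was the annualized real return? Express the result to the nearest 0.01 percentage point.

Cumulative inflation factor: 1.028 × 1.044 × 1.081 × 1.082 × 1.0144 × 1.015 × 1.0185 ≈ 1.31638.
Nominal growth factor: 1.30600. Real growth factor = 1.30600 / 1.31638 ≈ 0.99211.
Annualized: 0.99211^(1/7) − 1 ≈ -0.00113.

-0.11%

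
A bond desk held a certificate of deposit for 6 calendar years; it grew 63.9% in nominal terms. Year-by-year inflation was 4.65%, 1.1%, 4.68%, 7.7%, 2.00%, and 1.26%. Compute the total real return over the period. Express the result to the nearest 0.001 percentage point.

33.037%

Cumulative inflation factor: 1.0465 × 1.011 × 1.0468 × 1.077 × 1.0200 × 1.0126 ≈ 1.23199.
Nominal growth factor: 1.63900. Real growth factor = 1.63900 / 1.23199 ≈ 1.33037.
Total real return ≈ 33.0366%.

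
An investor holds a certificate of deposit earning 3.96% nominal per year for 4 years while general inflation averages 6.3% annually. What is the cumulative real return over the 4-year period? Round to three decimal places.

-8.519%

The annual real rate is (1+3.96%)/(1+6.3%) − 1 = -2.2013%.
Compounded over 4 years: (1 + -0.022013)^4 − 1 ≈ -0.08519.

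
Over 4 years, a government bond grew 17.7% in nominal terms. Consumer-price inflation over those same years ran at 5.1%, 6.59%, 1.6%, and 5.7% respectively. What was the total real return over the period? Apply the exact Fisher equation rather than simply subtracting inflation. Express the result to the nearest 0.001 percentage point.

Cumulative inflation factor: 1.051 × 1.0659 × 1.016 × 1.057 ≈ 1.20306.
Nominal growth factor: 1.17700. Real growth factor = 1.17700 / 1.20306 ≈ 0.97834.
Total real return ≈ -2.1663%.

-2.166%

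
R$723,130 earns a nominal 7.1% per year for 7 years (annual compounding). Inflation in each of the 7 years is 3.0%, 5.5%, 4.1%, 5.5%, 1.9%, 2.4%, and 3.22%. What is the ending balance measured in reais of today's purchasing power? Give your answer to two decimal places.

R$909,309.66

Nominal value at maturity: R$723,130 × (1 + 7.1%)^7 ≈ R$1,168,806.65.
Price-level factor over 7 years: 1.030 × 1.055 × 1.041 × 1.055 × 1.019 × 1.024 × 1.0322 ≈ 1.2853780190.
Dividing the nominal maturity value by the price-level factor gives the value in today's money.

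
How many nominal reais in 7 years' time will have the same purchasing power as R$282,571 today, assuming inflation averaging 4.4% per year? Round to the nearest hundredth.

R$381,971.60

Cumulative price-level factor: (1+4.4%)^7 ≈ 1.3517721377.
The nominal amount required is R$282,571 scaled up by that factor.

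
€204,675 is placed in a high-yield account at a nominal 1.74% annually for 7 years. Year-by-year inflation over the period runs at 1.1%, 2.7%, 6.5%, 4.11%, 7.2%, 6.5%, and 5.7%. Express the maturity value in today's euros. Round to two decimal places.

Nominal value at maturity: €204,675 × (1 + 1.74%)^7 ≈ €230,944.13.
Price-level factor over 7 years: 1.011 × 1.027 × 1.065 × 1.0411 × 1.072 × 1.065 × 1.057 ≈ 1.3892584080.
Dividing the nominal maturity value by the price-level factor gives the value in today's money.

€166,235.55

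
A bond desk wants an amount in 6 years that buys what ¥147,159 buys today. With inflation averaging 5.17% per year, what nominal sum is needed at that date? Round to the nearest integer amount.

¥199,131

Cumulative price-level factor: (1+5.17%)^6 ≈ 1.3531665186.
The nominal amount required is ¥147,159 scaled up by that factor.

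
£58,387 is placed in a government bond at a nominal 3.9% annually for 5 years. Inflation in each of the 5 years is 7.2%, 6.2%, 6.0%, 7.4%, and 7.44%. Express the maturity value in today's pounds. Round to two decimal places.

Nominal value at maturity: £58,387 × (1 + 3.9%)^5 ≈ £70,695.85.
Price-level factor over 5 years: 1.072 × 1.062 × 1.060 × 1.074 × 1.0744 ≈ 1.3925007841.
Dividing the nominal maturity value by the price-level factor gives the value in today's money.

£50,768.98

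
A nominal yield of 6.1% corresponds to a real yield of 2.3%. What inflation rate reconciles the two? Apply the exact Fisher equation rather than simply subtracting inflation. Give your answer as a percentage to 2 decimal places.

From (1+r_nom) = (1+r_real)(1+π), we get 1+π = (1 + 6.1%)/(1 + 2.3%) = 1.061/1.023 ≈ 1.03715.
So π ≈ 3.7146%.

3.71%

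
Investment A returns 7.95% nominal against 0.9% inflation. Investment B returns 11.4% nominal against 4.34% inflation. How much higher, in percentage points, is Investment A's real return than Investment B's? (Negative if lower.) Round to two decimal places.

Investment A real return: 1.0795/1.009 − 1 = 6.987%.
Investment B real return: 1.114/1.0434 − 1 = 6.766%.
Difference: 6.987 − 6.766 = 0.221 pp.

0.22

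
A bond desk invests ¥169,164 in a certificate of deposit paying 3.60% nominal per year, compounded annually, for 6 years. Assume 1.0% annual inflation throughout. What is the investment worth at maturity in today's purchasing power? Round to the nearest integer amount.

¥197,033

Nominal value at maturity: ¥169,164 × (1 + 3.60%)^6 ≈ ¥209,154.
Price-level factor over 6 years: (1 + 1.0%)^6 ≈ 1.0615201506.
The maturity value deflated by that factor is the answer in today's purchasing power.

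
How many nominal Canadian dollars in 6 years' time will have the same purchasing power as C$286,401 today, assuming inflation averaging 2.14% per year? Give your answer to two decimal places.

Cumulative price-level factor: (1+2.14%)^6 ≈ 1.1354685798.
The nominal amount required is C$286,401 scaled up by that factor.

C$325,199.34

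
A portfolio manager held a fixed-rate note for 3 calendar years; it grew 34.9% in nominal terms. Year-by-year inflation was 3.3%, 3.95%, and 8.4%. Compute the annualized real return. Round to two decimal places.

5.04%

Cumulative inflation factor: 1.033 × 1.0395 × 1.084 ≈ 1.16400.
Nominal growth factor: 1.34900. Real growth factor = 1.34900 / 1.16400 ≈ 1.15893.
Annualized: 1.15893^(1/3) − 1 ≈ 0.05039.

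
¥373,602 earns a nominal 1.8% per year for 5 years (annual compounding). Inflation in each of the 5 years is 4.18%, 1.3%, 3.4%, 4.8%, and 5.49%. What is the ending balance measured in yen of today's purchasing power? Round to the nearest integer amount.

Nominal value at maturity: ¥373,602 × (1 + 1.8%)^5 ≈ ¥408,459.
Price-level factor over 5 years: 1.0418 × 1.013 × 1.034 × 1.048 × 1.0549 ≈ 1.2063877322.
The maturity value deflated by that factor is the answer in today's purchasing power.

¥338,580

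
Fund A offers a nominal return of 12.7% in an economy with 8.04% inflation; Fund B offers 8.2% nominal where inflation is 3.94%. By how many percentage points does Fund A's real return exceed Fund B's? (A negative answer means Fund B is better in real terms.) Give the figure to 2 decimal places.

0.21

Fund A real return: 1.127/1.0804 − 1 = 4.313%.
Fund B real return: 1.082/1.0394 − 1 = 4.099%.
Difference: 4.313 − 4.099 = 0.214 pp.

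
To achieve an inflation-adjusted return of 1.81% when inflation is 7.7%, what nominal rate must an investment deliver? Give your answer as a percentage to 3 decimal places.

9.649%

By the Fisher equation, 1 + r_nom = (1 + 1.81%)(1 + 7.7%) = 1.0181 × 1.077 = 1.0964937.
So r_nom = 9.64937%.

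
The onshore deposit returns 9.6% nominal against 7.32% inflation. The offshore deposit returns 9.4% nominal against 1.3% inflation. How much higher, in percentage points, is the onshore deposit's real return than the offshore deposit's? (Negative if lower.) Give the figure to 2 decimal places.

-5.87

The onshore deposit real return: 1.096/1.0732 − 1 = 2.124%.
The offshore deposit real return: 1.094/1.013 − 1 = 7.996%.
Difference: 2.124 − 7.996 = -5.872 pp.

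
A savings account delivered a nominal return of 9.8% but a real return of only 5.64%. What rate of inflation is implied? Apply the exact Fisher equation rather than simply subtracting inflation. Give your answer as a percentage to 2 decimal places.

3.94%

From (1+r_nom) = (1+r_real)(1+π), we get 1+π = (1 + 9.8%)/(1 + 5.64%) = 1.098/1.0564 ≈ 1.03938.
So π ≈ 3.9379%.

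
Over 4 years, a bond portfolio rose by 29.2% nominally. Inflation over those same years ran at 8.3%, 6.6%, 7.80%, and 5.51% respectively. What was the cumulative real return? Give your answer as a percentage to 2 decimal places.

-1.61%

Cumulative inflation factor: 1.083 × 1.066 × 1.0780 × 1.0551 ≈ 1.31310.
Nominal growth factor: 1.29200. Real growth factor = 1.29200 / 1.31310 ≈ 0.98393.
Total real return ≈ -1.6069%.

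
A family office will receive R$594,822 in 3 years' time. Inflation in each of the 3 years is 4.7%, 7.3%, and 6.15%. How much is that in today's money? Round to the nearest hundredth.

R$498,793.31

Price-level factor over 3 years: 1.047 × 1.073 × 1.0615 = 1.1925220065.
Purchasing power today: R$594,822 divided by that factor.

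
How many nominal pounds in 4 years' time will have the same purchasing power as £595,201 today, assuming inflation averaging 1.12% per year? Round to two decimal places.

£622,317.33

Cumulative price-level factor: (1+1.12%)^4 ≈ 1.0455582754.
Multiplying £595,201 by the price-level factor gives the future nominal sum.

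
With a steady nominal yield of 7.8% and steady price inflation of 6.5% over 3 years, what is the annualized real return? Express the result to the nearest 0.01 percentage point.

1.22%

With constant rates the annual real return is the same each year: (1+7.8%)/(1+6.5%) − 1 = 0.01221.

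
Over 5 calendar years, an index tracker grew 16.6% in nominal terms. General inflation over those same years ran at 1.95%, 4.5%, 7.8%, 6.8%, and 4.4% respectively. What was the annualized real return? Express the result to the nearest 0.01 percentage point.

-1.86%

Cumulative inflation factor: 1.0195 × 1.045 × 1.078 × 1.068 × 1.044 ≈ 1.28054.
Nominal growth factor: 1.16600. Real growth factor = 1.16600 / 1.28054 ≈ 0.91055.
Annualized: 0.91055^(1/5) − 1 ≈ -0.01857.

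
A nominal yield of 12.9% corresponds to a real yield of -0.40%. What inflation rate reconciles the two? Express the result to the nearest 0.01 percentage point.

From (1+r_nom) = (1+r_real)(1+π), we get 1+π = (1 + 12.9%)/(1 − 0.40%) = 1.129/0.9960 ≈ 1.13353.
So π ≈ 13.3534%.

13.35%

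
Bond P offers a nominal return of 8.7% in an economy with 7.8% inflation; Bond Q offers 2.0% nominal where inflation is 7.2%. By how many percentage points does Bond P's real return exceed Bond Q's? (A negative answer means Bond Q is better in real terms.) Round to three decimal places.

5.686

Bond P real return: 1.087/1.078 − 1 = 0.8349%.
Bond Q real return: 1.020/1.072 − 1 = -4.8507%.
Difference: 0.8349 − (-4.8507) = 5.6856 pp.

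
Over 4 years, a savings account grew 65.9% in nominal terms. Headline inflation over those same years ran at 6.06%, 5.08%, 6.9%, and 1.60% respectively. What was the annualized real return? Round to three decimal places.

Cumulative inflation factor: 1.0606 × 1.0508 × 1.069 × 1.0160 ≈ 1.21044.
Nominal growth factor: 1.65900. Real growth factor = 1.65900 / 1.21044 ≈ 1.37058.
Annualized: 1.37058^(1/4) − 1 ≈ 0.08200.

8.200%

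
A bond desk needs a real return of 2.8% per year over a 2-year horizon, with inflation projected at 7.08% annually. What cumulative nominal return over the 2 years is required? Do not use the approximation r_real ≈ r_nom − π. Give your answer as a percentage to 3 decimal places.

Required annual nominal rate: (1+2.8%)(1+7.08%) − 1 = 10.07824%.
Cumulative over 2 years: (1 + 0.1007824)^2 − 1 ≈ 0.21172.

21.172%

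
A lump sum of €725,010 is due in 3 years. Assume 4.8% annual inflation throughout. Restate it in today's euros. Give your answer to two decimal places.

€629,883.38

Price-level factor over 3 years: (1 + 4.8%)^3 = 1.151022592.
Purchasing power today: €725,010 divided by that factor.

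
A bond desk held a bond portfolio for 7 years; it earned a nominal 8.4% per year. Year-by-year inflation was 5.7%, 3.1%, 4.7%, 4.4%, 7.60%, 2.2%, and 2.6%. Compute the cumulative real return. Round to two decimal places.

Cumulative inflation factor: 1.057 × 1.031 × 1.047 × 1.044 × 1.0760 × 1.022 × 1.026 ≈ 1.34398.
Nominal growth factor: 1.75875. Real growth factor = 1.75875 / 1.34398 ≈ 1.30862.
Total real return ≈ 30.8620%.

30.86%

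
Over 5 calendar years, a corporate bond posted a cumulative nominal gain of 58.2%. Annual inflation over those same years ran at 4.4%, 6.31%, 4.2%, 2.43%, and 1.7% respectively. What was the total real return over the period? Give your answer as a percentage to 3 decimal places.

Cumulative inflation factor: 1.044 × 1.0631 × 1.042 × 1.0243 × 1.017 ≈ 1.20473.
Nominal growth factor: 1.58200. Real growth factor = 1.58200 / 1.20473 ≈ 1.31316.
Total real return ≈ 31.3155%.

31.316%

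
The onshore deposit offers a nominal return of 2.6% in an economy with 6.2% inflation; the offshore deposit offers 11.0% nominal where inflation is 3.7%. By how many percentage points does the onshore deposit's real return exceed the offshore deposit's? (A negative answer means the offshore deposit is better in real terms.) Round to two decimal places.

-10.43

The onshore deposit real return: 1.026/1.062 − 1 = -3.390%.
The offshore deposit real return: 1.110/1.037 − 1 = 7.040%.
Difference: -3.390 − 7.040 = -10.430 pp.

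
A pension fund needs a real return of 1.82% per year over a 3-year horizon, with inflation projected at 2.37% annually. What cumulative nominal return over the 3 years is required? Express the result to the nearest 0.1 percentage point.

Required annual nominal rate: (1+1.82%)(1+2.37%) − 1 = 4.233134%.
Cumulative over 3 years: (1 + 0.04233134)^3 − 1 ≈ 0.13245.

13.2%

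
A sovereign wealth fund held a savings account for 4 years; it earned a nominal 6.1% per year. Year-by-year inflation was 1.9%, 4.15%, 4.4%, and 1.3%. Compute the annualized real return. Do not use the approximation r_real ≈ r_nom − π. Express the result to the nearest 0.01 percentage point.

Cumulative inflation factor: 1.019 × 1.0415 × 1.044 × 1.013 ≈ 1.12239.
Nominal growth factor: 1.26725. Real growth factor = 1.26725 / 1.12239 ≈ 1.12906.
Annualized: 1.12906^(1/4) − 1 ≈ 0.03081.

3.08%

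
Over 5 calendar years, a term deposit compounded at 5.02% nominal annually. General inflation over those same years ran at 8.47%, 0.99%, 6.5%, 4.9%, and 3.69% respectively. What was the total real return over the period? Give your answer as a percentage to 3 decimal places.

0.672%

Cumulative inflation factor: 1.0847 × 1.0099 × 1.065 × 1.049 × 1.0369 ≈ 1.26897.
Nominal growth factor: 1.27750. Real growth factor = 1.27750 / 1.26897 ≈ 1.00672.
Total real return ≈ 0.6723%.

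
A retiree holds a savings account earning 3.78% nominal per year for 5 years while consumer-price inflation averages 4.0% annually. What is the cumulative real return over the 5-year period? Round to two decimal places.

The annual real rate is (1+3.78%)/(1+4.0%) − 1 = -0.2115%.
Compounded over 5 years: (1 + -0.002115)^5 − 1 ≈ -0.01053.

-1.05%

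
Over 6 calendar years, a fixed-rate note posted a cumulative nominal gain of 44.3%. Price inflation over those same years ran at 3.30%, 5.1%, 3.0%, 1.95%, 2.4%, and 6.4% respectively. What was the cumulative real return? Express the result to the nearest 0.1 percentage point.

Cumulative inflation factor: 1.0330 × 1.051 × 1.030 × 1.0195 × 1.024 × 1.064 ≈ 1.24214.
Nominal growth factor: 1.44300. Real growth factor = 1.44300 / 1.24214 ≈ 1.16171.
Total real return ≈ 16.1709%.

16.2%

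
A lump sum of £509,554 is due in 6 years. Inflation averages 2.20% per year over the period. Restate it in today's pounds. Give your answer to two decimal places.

Price-level factor over 6 years: (1 + 2.20%)^6 ≈ 1.1394765049.
Purchasing power today: £509,554 divided by that factor.

£447,182.54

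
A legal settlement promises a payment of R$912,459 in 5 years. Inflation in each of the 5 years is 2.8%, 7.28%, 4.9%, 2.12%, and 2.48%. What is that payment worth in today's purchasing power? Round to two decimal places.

Price-level factor over 5 years: 1.028 × 1.0728 × 1.049 × 1.0212 × 1.0248 ≈ 1.2107020857.
Purchasing power today: R$912,459 divided by that factor.

R$753,661.05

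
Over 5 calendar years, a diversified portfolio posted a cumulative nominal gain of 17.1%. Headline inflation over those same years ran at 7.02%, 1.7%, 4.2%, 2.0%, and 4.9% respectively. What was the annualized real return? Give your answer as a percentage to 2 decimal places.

-0.71%

Cumulative inflation factor: 1.0702 × 1.017 × 1.042 × 1.020 × 1.049 ≈ 1.21347.
Nominal growth factor: 1.17100. Real growth factor = 1.17100 / 1.21347 ≈ 0.96500.
Annualized: 0.96500^(1/5) − 1 ≈ -0.00710.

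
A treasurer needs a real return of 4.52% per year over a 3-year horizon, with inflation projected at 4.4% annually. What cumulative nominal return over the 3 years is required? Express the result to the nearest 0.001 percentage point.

29.927%

Required annual nominal rate: (1+4.52%)(1+4.4%) − 1 = 9.11888%.
Cumulative over 3 years: (1 + 0.0911888)^3 − 1 ≈ 0.29927.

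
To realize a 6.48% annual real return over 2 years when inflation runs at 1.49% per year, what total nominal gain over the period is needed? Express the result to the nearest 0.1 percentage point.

16.8%

Required annual nominal rate: (1+6.48%)(1+1.49%) − 1 = 8.066552%.
Cumulative over 2 years: (1 + 0.08066552)^2 − 1 ≈ 0.16784.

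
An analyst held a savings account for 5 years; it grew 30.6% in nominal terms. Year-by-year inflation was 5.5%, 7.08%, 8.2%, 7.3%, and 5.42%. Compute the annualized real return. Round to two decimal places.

-1.13%

Cumulative inflation factor: 1.055 × 1.0708 × 1.082 × 1.073 × 1.0542 ≈ 1.38265.
Nominal growth factor: 1.30600. Real growth factor = 1.30600 / 1.38265 ≈ 0.94457.
Annualized: 0.94457^(1/5) − 1 ≈ -0.01134.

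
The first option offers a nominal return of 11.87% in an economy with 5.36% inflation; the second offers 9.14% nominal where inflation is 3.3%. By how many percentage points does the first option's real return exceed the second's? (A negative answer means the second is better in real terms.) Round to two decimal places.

0.53

The first option real return: 1.1187/1.0536 − 1 = 6.179%.
The second real return: 1.0914/1.033 − 1 = 5.653%.
Difference: 6.179 − 5.653 = 0.526 pp.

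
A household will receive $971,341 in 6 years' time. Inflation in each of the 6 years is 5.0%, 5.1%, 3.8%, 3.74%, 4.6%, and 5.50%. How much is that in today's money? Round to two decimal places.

$740,716.41

Price-level factor over 6 years: 1.050 × 1.051 × 1.038 × 1.0374 × 1.046 × 1.0550 ≈ 1.3113534297.
Purchasing power today: $971,341 divided by that factor.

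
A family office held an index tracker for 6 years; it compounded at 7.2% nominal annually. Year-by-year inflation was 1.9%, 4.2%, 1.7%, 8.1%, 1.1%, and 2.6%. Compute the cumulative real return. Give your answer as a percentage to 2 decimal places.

25.34%

Cumulative inflation factor: 1.019 × 1.042 × 1.017 × 1.081 × 1.011 × 1.026 ≈ 1.21084.
Nominal growth factor: 1.51764. Real growth factor = 1.51764 / 1.21084 ≈ 1.25338.
Total real return ≈ 25.3377%.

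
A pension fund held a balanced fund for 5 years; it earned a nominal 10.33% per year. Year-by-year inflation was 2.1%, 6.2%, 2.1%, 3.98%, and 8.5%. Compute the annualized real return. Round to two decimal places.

5.53%

Cumulative inflation factor: 1.021 × 1.062 × 1.021 × 1.0398 × 1.085 ≈ 1.24898.
Nominal growth factor: 1.63481. Real growth factor = 1.63481 / 1.24898 ≈ 1.30892.
Annualized: 1.30892^(1/5) − 1 ≈ 0.05532.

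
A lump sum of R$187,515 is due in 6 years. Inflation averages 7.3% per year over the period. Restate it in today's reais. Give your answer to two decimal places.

Price-level factor over 6 years: (1 + 7.3%)^6 ≈ 1.5261539034.
Purchasing power today: R$187,515 divided by that factor.

R$122,867.69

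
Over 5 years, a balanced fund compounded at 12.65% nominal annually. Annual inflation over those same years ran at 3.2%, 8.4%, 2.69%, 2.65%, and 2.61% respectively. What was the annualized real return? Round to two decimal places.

Cumulative inflation factor: 1.032 × 1.084 × 1.0269 × 1.0265 × 1.0261 ≈ 1.21000.
Nominal growth factor: 1.81408. Real growth factor = 1.81408 / 1.21000 ≈ 1.49924.
Annualized: 1.49924^(1/5) − 1 ≈ 0.08436.

8.44%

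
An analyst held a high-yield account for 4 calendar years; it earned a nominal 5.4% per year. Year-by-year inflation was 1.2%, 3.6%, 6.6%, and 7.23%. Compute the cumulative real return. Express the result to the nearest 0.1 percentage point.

Cumulative inflation factor: 1.012 × 1.036 × 1.066 × 1.0723 ≈ 1.19843.
Nominal growth factor: 1.23413. Real growth factor = 1.23413 / 1.19843 ≈ 1.02979.
Total real return ≈ 2.9790%.

3.0%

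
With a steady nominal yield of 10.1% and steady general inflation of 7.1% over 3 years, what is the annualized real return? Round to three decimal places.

With constant rates the annual real return is the same each year: (1+10.1%)/(1+7.1%) − 1 = 0.02801.

2.801%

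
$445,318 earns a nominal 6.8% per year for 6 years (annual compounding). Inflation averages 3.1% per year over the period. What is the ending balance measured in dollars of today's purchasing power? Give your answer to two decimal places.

Nominal value at maturity: $445,318 × (1 + 6.8%)^6 ≈ $660,842.20.
Price-level factor over 6 years: (1 + 3.1%)^6 ≈ 1.2010248455.
The maturity value deflated by that factor is the answer in today's purchasing power.

$550,231.91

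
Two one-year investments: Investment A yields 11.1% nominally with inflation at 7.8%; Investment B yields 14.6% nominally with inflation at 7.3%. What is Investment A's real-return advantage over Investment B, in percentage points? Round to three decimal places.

Investment A real return: 1.111/1.078 − 1 = 3.0612%.
Investment B real return: 1.146/1.073 − 1 = 6.8034%.
Difference: 3.0612 − 6.8034 = -3.7422 pp.

-3.742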